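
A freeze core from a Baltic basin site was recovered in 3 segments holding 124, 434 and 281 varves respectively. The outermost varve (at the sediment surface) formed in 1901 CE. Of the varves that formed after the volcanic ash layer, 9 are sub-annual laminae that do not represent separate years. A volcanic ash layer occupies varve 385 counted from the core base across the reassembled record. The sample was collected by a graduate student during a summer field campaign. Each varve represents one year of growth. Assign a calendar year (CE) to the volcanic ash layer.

Total varves = 124 + 434 + 281 = 839.
839 − 385 = 454 varves lie beyond the volcanic ash layer toward the sediment surface.
Removing the 9 false varves leaves 454 − 9 = 445 true varves beyond the volcanic ash layer.
1901 − 445 = 1456 CE.

1456 CE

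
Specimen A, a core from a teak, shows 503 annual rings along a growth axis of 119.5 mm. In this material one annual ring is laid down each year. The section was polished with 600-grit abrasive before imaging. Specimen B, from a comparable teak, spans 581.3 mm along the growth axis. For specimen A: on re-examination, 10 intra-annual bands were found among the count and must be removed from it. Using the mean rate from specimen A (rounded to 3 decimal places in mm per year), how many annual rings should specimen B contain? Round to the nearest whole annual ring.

2402 annual rings

Specimen A: after corrections the count is 503 − 10 = 493 annual rings.
A: Extension rate ≈ 119.5 / 493 = 0.242 mm/yr.
For B, 581.3 / 0.242 = 2402.07 years ≈ 2402 annual rings.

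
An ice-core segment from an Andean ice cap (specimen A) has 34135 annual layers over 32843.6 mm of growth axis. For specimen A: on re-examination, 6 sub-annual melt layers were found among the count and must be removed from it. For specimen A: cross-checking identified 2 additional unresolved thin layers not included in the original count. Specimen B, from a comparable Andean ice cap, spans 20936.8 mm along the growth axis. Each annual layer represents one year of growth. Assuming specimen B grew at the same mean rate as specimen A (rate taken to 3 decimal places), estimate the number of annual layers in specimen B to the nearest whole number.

21764 annual layers

Specimen A: true annual layer count = 34135 − 6 + 2 = 34131.
A: Extension rate ≈ 32843.6 / 34131 = 0.962 mm/year.
Specimen B: 20936.8 mm / 0.962 mm per year = 21763.83 years ≈ 21764 annual layers.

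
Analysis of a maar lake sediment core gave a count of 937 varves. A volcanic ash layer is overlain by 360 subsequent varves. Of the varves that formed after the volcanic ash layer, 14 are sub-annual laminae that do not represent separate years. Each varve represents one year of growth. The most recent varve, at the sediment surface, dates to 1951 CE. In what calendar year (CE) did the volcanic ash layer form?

1605 CE

360 varves post-date the volcanic ash layer.
Excluding 14 false varves: 360 − 14 = 346.
Counting back 346 years from 1951 CE places the volcanic ash layer in 1951 − 346 = 1605 CE.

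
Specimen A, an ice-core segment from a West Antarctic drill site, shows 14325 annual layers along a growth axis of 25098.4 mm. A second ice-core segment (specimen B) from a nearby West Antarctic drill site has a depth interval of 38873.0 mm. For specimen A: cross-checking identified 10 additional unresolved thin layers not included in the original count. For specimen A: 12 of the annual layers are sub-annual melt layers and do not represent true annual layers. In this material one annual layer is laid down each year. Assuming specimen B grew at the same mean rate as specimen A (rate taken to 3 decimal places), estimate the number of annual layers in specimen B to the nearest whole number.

22188 annual layers

Specimen A: correcting the raw count gives 14325 − 12 + 10 = 14323 true annual layers.
A: Mean rate = 25098.4 mm / 14323 years ≈ 1.752 mm/year.
For B, 38873.0 / 1.752 = 22187.79 years ≈ 22188 annual layers.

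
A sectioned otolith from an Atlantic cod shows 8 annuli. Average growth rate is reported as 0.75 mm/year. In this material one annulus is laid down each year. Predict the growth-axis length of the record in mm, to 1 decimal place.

6.0 mm

8 years of growth are recorded.
Length ≈ 0.75 × 8 = 6.0 mm.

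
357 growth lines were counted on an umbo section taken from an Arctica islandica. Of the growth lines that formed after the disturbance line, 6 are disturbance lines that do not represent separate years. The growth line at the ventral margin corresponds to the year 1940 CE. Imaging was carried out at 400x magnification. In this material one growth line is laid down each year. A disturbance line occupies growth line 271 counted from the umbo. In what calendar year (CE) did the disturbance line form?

1860 CE

The disturbance line sits at growth line 271 from the umbo, so 357 − 271 = 86 growth lines formed after it.
86 − 6 false = 80 true growth lines after the disturbance line.
The growth line at the ventral margin is 1940 CE, so the disturbance line dates to 1940 − 80 = 1860 CE.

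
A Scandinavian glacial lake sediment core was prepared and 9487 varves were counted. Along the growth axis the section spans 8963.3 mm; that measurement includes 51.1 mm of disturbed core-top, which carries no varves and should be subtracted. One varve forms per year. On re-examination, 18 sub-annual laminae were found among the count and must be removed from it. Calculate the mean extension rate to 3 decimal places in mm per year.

0.941 mm per year

Adjusted count: 9487 − 18 = 9469 varves.
The growth record spans 8963.3 − 51.1 = 8912.2 mm.
Extension rate ≈ 8912.2 / 9469 = 0.941 mm per year.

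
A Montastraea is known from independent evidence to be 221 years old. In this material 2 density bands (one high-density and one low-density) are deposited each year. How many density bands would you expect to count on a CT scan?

442 density bands

Expected density bands: 221 × 2 = 442.
So 442 density bands should be present.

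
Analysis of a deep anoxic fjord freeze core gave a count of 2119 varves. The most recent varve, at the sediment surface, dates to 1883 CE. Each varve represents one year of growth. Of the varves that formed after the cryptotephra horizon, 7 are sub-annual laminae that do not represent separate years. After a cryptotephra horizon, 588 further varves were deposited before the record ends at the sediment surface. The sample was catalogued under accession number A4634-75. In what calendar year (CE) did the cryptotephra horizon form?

1302 CE

588 varves post-date the cryptotephra horizon.
Excluding 7 false varves: 588 − 7 = 581.
1883 − 581 = 1302 CE.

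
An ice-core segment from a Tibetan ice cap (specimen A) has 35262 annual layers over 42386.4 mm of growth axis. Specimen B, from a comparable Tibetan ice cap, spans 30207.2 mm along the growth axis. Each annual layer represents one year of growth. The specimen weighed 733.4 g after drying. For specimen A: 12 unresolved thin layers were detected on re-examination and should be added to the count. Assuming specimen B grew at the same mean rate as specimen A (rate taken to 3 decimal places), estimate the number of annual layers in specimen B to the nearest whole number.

25131 annual layers

Specimen A: adjusted count: 35262 + 12 = 35274 annual layers.
A: Mean rate = 42386.4 mm / 35274 years ≈ 1.202 mm/year.
For B, 30207.2 / 1.202 = 25130.78 years ≈ 25131 annual layers.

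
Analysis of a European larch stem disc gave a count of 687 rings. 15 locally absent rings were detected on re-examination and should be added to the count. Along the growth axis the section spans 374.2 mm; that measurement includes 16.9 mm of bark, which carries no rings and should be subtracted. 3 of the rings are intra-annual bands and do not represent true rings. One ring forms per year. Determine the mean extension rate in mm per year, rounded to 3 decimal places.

Adjusted count: 687 − 3 + 15 = 699 rings.
Net length = 374.2 − 16.9 = 357.3 mm.
Extension rate ≈ 357.3 / 699 = 0.511 mm per year.

0.511 mm per year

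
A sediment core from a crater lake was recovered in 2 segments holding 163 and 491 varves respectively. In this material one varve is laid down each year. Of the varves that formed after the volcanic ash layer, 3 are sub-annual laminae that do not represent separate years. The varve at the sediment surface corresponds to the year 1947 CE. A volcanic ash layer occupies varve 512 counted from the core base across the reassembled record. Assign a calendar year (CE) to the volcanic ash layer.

Total varves = 163 + 491 = 654.
Between varve 512 and the sediment surface there are 654 − 512 = 142 varves.
Excluding 3 false varves: 142 − 3 = 139.
Counting back 139 years from 1947 CE places the volcanic ash layer in 1947 − 139 = 1808 CE.

1808 CE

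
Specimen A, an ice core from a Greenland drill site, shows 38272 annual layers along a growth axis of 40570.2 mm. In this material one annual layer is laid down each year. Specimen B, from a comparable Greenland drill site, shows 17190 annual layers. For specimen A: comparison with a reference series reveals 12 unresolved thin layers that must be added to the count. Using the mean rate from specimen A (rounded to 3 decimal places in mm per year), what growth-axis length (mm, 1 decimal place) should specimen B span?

Specimen A: adjusted count: 38272 + 12 = 38284 annual layers.
A: 40570.2 mm over 38284 years gives 40570.2 / 38284 ≈ 1.060 mm/year.
B's length ≈ 1.060 × 17190 = 18221.4 mm.

18221.4 mm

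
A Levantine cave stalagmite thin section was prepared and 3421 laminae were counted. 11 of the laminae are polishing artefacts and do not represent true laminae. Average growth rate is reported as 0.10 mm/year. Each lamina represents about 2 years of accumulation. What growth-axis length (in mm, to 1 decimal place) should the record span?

682.0 mm

Adjusted count: 3421 − 11 = 3410 laminae.
At 2 years per lamina, 3410 × 2 = 6820 years.
Predicted length = 0.10 mm/year × 6820 years = 682.0 mm.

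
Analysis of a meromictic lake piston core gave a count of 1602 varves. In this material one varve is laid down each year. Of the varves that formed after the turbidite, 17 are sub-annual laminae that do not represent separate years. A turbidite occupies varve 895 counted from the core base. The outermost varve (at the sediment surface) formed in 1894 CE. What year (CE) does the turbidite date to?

1204 CE

The turbidite sits at varve 895 from the core base, so 1602 − 895 = 707 varves formed after it.
707 − 17 false = 690 true varves after the turbidite.
The varve at the sediment surface is 1894 CE, so the turbidite dates to 1894 − 690 = 1204 CE.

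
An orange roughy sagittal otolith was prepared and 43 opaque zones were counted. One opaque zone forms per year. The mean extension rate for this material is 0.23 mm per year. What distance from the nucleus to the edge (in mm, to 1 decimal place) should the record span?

9.9 mm

43 years of growth are recorded.
43 years at 0.23 mm/year gives 0.23 × 43 = 9.9 mm.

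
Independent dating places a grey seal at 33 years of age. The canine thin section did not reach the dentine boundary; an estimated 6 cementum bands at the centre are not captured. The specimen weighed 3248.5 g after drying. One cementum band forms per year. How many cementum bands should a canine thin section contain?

Expected cementum bands over 33 years: 33.
33 − 6 missed = 27 cementum bands expected in the prepared section.

27 cementum bands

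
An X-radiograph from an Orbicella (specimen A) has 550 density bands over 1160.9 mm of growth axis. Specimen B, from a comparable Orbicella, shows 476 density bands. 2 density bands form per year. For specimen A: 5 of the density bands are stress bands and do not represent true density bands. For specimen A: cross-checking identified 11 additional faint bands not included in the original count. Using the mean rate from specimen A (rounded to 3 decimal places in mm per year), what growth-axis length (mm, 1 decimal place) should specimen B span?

Specimen A: correcting the raw count gives 550 − 5 + 11 = 556 true density bands.
Specimen A: dividing by 2 density bands per year: 556 / 2 = 278 years.
A: Extension rate ≈ 1160.9 / 278 = 4.176 mm per year.
Specimen B: with 2 density bands per year, 476 / 2 = 238 years. For B, 4.176 mm/year × 238 years = 993.9 mm.

993.9 mm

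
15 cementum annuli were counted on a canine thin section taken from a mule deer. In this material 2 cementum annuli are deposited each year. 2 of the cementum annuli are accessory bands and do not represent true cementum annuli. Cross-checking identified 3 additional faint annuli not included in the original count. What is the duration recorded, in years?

Adjusted count: 15 − 2 + 3 = 16 cementum annuli.
Dividing by 2 cementum annuli per year: 16 / 2 = 8 years.

8 yr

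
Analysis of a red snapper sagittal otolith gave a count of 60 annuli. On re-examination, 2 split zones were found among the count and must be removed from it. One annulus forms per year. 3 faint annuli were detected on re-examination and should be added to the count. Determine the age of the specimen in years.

After corrections the count is 60 − 2 + 3 = 61 annuli.
One annulus per year makes the duration 61 years.

61 years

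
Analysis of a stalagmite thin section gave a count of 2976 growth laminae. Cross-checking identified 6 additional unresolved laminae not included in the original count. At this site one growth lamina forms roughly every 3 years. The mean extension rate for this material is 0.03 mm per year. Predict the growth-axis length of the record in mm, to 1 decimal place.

268.4 mm

Correcting the raw count gives 2976 + 6 = 2982 true growth laminae.
2982 growth laminae at 3 years each span 2982 × 3 = 8946 years.
Predicted length = 0.03 mm/year × 8946 years = 268.4 mm.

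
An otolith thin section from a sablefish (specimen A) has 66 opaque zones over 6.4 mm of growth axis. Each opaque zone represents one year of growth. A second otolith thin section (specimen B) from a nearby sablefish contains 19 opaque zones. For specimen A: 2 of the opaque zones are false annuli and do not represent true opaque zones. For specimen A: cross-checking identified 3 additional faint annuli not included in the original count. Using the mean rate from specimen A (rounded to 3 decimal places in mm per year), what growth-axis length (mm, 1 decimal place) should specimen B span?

Specimen A: correcting the raw count gives 66 − 2 + 3 = 67 true opaque zones.
A: Mean rate = 6.4 mm / 67 years ≈ 0.096 mm per year.
B's length ≈ 0.096 × 19 = 1.8 mm.

1.8 mm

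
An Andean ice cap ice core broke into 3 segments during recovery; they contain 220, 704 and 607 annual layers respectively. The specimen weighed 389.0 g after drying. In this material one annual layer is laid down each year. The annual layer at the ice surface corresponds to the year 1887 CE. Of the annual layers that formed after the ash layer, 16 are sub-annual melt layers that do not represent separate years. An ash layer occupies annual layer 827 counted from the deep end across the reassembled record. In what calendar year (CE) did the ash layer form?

Total annual layers = 220 + 704 + 607 = 1531.
The ash layer sits at annual layer 827 from the deep end, so 1531 − 827 = 704 annual layers formed after it.
704 − 16 false = 688 true annual layers after the ash layer.
1887 − 688 = 1199 CE.

1199 CE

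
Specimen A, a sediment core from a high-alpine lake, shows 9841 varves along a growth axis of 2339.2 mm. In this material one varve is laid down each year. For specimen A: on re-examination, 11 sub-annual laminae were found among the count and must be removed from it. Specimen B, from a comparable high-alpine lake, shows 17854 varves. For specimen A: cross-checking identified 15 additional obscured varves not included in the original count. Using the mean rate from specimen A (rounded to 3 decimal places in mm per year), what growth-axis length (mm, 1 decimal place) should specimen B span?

Specimen A: correcting the raw count gives 9841 − 11 + 15 = 9845 true varves.
A: 2339.2 mm over 9845 years gives 2339.2 / 9845 ≈ 0.238 mm per year.
For B, 0.238 mm/year × 17854 years = 4249.3 mm.

4249.3 mm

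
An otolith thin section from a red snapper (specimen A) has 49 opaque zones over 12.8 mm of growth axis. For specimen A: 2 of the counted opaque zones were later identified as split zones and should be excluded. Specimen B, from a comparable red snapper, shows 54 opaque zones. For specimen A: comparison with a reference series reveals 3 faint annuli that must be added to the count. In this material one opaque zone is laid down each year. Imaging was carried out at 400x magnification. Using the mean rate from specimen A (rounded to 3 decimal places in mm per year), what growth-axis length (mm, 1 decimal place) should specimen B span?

Specimen A: true opaque zone count = 49 − 2 + 3 = 50.
A: 12.8 mm over 50 years gives 12.8 / 50 ≈ 0.256 mm/yr.
For B, 0.256 mm/year × 54 years = 13.8 mm.

13.8 mm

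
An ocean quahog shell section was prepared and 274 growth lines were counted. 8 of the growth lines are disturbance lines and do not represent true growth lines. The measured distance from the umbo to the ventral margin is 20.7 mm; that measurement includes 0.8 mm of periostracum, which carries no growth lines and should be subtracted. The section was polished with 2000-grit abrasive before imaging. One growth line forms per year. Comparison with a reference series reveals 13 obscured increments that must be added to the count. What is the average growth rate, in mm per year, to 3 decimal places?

Correcting the raw count gives 274 − 8 + 13 = 279 true growth lines.
The growth record spans 20.7 − 0.8 = 19.9 mm.
Mean rate = 19.9 mm / 279 years ≈ 0.071 mm per year.

0.071 mm per year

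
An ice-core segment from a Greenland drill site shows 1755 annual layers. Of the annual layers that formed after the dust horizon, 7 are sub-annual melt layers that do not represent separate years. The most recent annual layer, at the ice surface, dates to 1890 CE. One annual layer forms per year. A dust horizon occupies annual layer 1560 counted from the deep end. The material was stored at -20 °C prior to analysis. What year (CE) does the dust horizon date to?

The dust horizon sits at annual layer 1560 from the deep end, so 1755 − 1560 = 195 annual layers formed after it.
Removing the 7 false annual layers leaves 195 − 7 = 188 true annual layers beyond the dust horizon.
Counting back 188 years from 1890 CE places the dust horizon in 1890 − 188 = 1702 CE.

1702 CE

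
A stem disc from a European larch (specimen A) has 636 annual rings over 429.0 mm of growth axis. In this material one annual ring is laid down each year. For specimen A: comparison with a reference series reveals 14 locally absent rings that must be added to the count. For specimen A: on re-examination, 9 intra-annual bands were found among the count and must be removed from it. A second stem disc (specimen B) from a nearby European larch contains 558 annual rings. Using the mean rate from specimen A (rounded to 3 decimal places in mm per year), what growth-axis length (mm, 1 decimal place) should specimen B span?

373.3 mm

Specimen A: true annual ring count = 636 − 9 + 14 = 641.
A: 429.0 mm over 641 years gives 429.0 / 641 ≈ 0.669 mm/year.
Length of B = 0.669 × 558 = 373.3 mm.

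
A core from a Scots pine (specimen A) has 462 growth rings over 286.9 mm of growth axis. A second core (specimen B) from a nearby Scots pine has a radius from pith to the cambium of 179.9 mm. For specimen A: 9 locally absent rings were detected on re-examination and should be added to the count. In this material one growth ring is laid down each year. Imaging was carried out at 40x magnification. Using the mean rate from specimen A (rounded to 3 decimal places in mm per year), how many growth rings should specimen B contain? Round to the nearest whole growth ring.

Specimen A: true growth ring count = 462 + 9 = 471.
A: 286.9 mm over 471 years gives 286.9 / 471 ≈ 0.609 mm/yr.
Specimen B: 179.9 mm / 0.609 mm per year = 295.40 years ≈ 295 growth rings.

295 growth rings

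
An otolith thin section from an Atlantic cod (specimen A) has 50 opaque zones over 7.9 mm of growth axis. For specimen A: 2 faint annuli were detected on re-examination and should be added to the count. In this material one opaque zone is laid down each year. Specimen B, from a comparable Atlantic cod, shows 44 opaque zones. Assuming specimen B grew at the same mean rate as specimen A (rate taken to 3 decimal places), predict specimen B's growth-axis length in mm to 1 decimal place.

6.7 mm

Specimen A: true opaque zone count = 50 + 2 = 52.
A: Mean rate = 7.9 mm / 52 years ≈ 0.152 mm/yr.
For B, 0.152 mm/year × 44 years = 6.7 mm.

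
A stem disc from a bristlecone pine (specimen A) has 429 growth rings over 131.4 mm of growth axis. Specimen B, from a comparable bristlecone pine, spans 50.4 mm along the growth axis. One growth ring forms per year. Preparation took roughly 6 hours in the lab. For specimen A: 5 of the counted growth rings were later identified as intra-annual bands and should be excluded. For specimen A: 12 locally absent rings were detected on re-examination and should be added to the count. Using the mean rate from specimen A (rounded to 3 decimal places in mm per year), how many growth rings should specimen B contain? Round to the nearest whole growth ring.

Specimen A: true growth ring count = 429 − 5 + 12 = 436.
A: Extension rate ≈ 131.4 / 436 = 0.301 mm/yr.
B spans 50.4 / 0.301 = 167.44 years ≈ 167 growth rings.

167 growth rings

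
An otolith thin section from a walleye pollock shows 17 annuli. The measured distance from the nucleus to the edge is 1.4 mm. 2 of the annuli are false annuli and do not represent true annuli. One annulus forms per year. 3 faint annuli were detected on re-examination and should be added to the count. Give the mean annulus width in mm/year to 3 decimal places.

0.078 mm/year

Adjusted count: 17 − 2 + 3 = 18 annuli.
1.4 mm over 18 years gives 1.4 / 18 ≈ 0.078 mm/year.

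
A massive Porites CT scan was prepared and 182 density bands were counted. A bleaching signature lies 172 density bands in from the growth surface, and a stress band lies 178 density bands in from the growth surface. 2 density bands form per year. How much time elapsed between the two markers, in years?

The two markers are separated by 178 − 172 = 6 density bands.
Dividing by 2 density bands per year: 6 / 2 = 3 years.

3 yr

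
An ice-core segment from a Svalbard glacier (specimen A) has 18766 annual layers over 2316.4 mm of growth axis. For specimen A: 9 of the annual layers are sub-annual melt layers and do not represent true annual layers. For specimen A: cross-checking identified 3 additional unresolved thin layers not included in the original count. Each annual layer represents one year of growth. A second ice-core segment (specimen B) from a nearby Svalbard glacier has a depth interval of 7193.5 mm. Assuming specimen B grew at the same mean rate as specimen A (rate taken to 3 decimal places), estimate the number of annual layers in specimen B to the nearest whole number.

58484 annual layers

Specimen A: adjusted count: 18766 − 9 + 3 = 18760 annual layers.
A: Extension rate ≈ 2316.4 / 18760 = 0.123 mm/year.
For B, 7193.5 / 0.123 = 58483.74 years ≈ 58484 annual layers.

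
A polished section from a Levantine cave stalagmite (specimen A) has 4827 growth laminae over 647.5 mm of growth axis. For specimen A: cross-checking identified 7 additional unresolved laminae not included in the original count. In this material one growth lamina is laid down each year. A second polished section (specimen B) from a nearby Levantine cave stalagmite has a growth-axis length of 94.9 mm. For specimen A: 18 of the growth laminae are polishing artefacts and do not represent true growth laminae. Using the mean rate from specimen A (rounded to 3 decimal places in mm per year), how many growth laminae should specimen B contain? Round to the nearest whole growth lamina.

708 growth laminae

Specimen A: true growth lamina count = 4827 − 18 + 7 = 4816.
A: Extension rate ≈ 647.5 / 4816 = 0.134 mm/yr.
Specimen B: 94.9 mm / 0.134 mm per year = 708.21 years ≈ 708 growth laminae.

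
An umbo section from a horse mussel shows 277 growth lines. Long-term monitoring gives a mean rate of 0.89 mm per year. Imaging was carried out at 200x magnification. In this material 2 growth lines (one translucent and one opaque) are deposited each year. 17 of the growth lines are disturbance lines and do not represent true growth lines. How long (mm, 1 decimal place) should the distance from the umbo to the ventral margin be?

115.7 mm

Correcting the raw count gives 277 − 17 = 260 true growth lines.
With 2 growth lines per year, 260 / 2 = 130 years.
130 years at 0.89 mm/year gives 0.89 × 130 = 115.7 mm.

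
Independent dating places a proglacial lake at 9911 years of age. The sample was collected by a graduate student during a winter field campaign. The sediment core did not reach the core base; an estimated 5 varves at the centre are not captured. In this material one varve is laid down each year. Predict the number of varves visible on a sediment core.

Expected varves over 9911 years: 9911.
Less the 5 uncaptured varves: 9911 − 5 = 9906.

9906 varves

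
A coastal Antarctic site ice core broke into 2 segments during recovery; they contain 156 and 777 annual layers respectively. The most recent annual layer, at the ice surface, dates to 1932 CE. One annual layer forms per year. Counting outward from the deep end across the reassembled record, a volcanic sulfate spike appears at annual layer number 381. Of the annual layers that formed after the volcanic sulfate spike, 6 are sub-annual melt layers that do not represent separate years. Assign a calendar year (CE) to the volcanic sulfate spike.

1386 CE

Total annual layers = 156 + 777 = 933.
933 − 381 = 552 annual layers lie beyond the volcanic sulfate spike toward the ice surface.
552 − 6 false = 546 true annual layers after the volcanic sulfate spike.
Counting back 546 years from 1932 CE places the volcanic sulfate spike in 1932 − 546 = 1386 CE.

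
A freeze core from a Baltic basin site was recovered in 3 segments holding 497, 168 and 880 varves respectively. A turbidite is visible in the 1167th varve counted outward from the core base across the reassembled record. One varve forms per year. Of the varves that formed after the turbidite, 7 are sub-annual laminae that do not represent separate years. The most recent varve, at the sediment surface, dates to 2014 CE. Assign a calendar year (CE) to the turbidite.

1643 CE

Total varves = 497 + 168 + 880 = 1545.
1545 − 1167 = 378 varves lie beyond the turbidite toward the sediment surface.
Removing the 7 false varves leaves 378 − 7 = 371 true varves beyond the turbidite.
The varve at the sediment surface is 2014 CE, so the turbidite dates to 2014 − 371 = 1643 CE.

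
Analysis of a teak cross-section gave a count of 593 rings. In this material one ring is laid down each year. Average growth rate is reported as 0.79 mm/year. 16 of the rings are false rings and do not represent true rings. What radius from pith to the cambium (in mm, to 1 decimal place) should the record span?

True ring count = 593 − 16 = 577.
Predicted length = 0.79 mm/year × 577 years = 455.8 mm.

455.8 mm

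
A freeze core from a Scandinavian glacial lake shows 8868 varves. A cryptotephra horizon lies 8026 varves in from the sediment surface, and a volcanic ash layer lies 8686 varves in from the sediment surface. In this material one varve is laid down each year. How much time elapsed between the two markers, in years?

660 years

8686 − 8026 = 660 varves lie between the two events.
That is 660 years at one varve per year.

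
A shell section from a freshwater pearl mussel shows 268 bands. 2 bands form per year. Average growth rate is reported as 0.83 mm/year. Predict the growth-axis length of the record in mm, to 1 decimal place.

Dividing by 2 bands per year: 268 / 2 = 134 years.
134 years at 0.83 mm/year gives 0.83 × 134 = 111.2 mm.

111.2 mm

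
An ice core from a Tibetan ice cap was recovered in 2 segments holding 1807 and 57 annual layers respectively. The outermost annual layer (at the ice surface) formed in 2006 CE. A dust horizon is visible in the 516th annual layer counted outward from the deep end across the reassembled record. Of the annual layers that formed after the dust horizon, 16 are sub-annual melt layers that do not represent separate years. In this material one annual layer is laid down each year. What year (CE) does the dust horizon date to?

Total annual layers = 1807 + 57 = 1864.
Between annual layer 516 and the ice surface there are 1864 − 516 = 1348 annual layers.
Removing the 16 false annual layers leaves 1348 − 16 = 1332 true annual layers beyond the dust horizon.
2006 − 1332 = 674 CE.

674 CE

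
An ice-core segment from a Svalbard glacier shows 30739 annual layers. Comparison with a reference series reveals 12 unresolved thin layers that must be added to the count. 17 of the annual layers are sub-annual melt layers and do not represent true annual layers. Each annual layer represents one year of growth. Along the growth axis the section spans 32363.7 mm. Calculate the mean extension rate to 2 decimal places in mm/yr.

1.05 mm/yr

Adjusted count: 30739 − 17 + 12 = 30734 annual layers.
Extension rate ≈ 32363.7 / 30734 = 1.05 mm/yr.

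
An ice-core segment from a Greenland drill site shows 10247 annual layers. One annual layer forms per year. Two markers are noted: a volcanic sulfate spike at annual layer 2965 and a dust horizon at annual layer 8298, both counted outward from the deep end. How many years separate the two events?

5333 years

8298 − 2965 = 5333 annual layers lie between the two events.
One annual layer per year makes the interval 5333 years.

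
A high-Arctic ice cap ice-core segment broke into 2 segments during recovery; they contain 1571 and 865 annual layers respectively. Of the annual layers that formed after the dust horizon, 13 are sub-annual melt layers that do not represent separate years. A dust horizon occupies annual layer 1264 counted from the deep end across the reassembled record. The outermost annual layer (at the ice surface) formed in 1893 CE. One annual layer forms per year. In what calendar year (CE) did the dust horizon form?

Total annual layers = 1571 + 865 = 2436.
Between annual layer 1264 and the ice surface there are 2436 − 1264 = 1172 annual layers.
Removing the 13 false annual layers leaves 1172 − 13 = 1159 true annual layers beyond the dust horizon.
1893 − 1159 = 734 CE.

734 CE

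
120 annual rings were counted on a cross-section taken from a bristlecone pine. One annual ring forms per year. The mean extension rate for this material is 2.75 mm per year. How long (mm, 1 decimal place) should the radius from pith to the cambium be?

330.0 mm

The record spans 120 years at 2.75 mm per year.
120 years at 2.75 mm/year gives 2.75 × 120 = 330.0 mm.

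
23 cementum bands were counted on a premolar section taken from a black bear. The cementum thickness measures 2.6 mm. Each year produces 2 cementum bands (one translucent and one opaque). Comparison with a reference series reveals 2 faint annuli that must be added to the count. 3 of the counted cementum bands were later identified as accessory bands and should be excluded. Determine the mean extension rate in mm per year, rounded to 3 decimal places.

After corrections the count is 23 − 3 + 2 = 22 cementum bands.
Dividing by 2 cementum bands per year: 22 / 2 = 11 years.
Mean rate = 2.6 mm / 11 years ≈ 0.236 mm per year.

0.236 mm per year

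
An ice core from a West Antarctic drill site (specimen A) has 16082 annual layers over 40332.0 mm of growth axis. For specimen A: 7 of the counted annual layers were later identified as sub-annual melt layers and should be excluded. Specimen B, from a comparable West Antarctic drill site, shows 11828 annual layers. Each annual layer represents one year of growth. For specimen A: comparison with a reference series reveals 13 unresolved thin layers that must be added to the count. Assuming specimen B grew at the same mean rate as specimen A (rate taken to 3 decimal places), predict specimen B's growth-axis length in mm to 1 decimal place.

29652.8 mm

Specimen A: adjusted count: 16082 − 7 + 13 = 16088 annual layers.
A: 40332.0 mm over 16088 years gives 40332.0 / 16088 ≈ 2.507 mm per year.
Length of B = 2.507 × 11828 = 29652.8 mm.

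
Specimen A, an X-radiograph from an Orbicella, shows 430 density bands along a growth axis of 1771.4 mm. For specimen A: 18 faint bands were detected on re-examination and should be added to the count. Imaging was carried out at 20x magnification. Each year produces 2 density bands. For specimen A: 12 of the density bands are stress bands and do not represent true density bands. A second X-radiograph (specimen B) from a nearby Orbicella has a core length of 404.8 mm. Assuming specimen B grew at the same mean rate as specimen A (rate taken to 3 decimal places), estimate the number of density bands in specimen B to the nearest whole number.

100 density bands

Specimen A: adjusted count: 430 − 12 + 18 = 436 density bands.
Specimen A: dividing by 2 density bands per year: 436 / 2 = 218 years.
A: Mean rate = 1771.4 mm / 218 years ≈ 8.126 mm/yr.
For B, 404.8 / 8.126 = 49.82 years; at 2 density bands per year that is 49.82 × 2 ≈ 100 density bands.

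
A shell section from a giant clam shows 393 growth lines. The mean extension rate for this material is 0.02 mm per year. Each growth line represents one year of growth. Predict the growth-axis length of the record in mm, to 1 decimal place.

7.9 mm

The record spans 393 years at 0.02 mm per year.
Predicted length = 0.02 mm/year × 393 years = 7.9 mm.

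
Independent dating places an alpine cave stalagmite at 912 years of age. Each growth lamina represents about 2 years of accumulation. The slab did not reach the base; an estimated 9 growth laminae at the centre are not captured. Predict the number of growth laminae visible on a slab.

Expected growth laminae: 912 / 2 = 456.
Less the 9 uncaptured growth laminae: 456 − 9 = 447.

447 growth laminae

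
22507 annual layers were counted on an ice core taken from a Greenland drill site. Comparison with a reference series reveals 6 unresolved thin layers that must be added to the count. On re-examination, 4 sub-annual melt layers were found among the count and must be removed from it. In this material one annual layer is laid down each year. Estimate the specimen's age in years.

After corrections the count is 22507 − 4 + 6 = 22509 annual layers.
At one annual layer per year, that is 22509 years.

22509 years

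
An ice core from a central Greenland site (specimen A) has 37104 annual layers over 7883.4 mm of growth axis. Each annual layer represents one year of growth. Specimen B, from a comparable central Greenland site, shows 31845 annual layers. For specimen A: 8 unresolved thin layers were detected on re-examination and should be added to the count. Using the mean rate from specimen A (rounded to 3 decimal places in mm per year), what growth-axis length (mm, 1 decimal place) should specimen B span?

Specimen A: true annual layer count = 37104 + 8 = 37112.
A: Mean rate = 7883.4 mm / 37112 years ≈ 0.212 mm/year.
B's length ≈ 0.212 × 31845 = 6751.1 mm.

6751.1 mm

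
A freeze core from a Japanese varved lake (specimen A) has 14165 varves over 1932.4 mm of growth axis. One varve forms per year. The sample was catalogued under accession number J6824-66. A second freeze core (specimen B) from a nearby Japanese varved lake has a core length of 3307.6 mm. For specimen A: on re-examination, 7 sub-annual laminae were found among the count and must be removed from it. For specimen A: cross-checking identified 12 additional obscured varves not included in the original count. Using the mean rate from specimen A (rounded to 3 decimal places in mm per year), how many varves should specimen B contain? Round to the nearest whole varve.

Specimen A: correcting the raw count gives 14165 − 7 + 12 = 14170 true varves.
A: Mean rate = 1932.4 mm / 14170 years ≈ 0.136 mm/year.
Specimen B: 3307.6 mm / 0.136 mm per year = 24320.59 years ≈ 24321 varves.

24321 varves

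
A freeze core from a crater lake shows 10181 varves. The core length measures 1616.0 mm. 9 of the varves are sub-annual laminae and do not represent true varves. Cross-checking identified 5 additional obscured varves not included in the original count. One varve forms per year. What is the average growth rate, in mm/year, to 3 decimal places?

0.159 mm/year

True varve count = 10181 − 9 + 5 = 10177.
Extension rate ≈ 1616.0 / 10177 = 0.159 mm/year.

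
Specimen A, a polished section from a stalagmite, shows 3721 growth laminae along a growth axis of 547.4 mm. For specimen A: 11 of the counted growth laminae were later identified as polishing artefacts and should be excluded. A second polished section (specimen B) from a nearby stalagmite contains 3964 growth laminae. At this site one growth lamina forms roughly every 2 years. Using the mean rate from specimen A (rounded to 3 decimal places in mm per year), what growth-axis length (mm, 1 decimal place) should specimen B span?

586.7 mm

Specimen A: adjusted count: 3721 − 11 = 3710 growth laminae.
Specimen A: multiplying by 2 years per growth lamina: 3710 × 2 = 7420 years.
A: 547.4 mm over 7420 years gives 547.4 / 7420 ≈ 0.074 mm/yr.
Specimen B: multiplying by 2 years per growth lamina: 3964 × 2 = 7928 years. For B, 0.074 mm/year × 7928 years = 586.7 mm.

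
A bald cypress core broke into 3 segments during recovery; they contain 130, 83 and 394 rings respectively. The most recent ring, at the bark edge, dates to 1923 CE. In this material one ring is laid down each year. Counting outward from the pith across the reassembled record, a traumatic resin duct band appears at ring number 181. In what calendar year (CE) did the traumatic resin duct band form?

Total rings = 130 + 83 + 394 = 607.
Between ring 181 and the bark edge there are 607 − 181 = 426 rings.
The ring at the bark edge is 1923 CE, so the traumatic resin duct band dates to 1923 − 426 = 1497 CE.

1497 CE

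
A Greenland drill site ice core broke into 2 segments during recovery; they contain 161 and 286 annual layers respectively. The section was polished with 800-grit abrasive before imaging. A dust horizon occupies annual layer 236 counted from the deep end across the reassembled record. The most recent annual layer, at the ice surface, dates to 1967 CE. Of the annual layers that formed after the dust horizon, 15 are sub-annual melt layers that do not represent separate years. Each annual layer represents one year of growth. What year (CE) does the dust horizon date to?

Total annual layers = 161 + 286 = 447.
The dust horizon sits at annual layer 236 from the deep end, so 447 − 236 = 211 annual layers formed after it.
Excluding 15 false annual layers: 211 − 15 = 196.
1967 − 196 = 1771 CE.

1771 CE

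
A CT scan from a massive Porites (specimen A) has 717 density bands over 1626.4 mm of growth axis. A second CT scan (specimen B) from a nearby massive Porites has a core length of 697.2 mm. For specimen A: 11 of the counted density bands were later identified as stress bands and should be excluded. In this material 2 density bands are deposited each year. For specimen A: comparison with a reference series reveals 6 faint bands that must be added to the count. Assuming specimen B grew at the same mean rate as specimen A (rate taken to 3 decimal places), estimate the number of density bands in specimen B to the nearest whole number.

Specimen A: adjusted count: 717 − 11 + 6 = 712 density bands.
Specimen A: 712 density bands at 2 per year is 712 / 2 = 356 years.
A: Mean rate = 1626.4 mm / 356 years ≈ 4.569 mm/yr.
For B, 697.2 / 4.569 = 152.59 years; at 2 density bands per year that is 152.59 × 2 ≈ 305 density bands.

305 density bands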